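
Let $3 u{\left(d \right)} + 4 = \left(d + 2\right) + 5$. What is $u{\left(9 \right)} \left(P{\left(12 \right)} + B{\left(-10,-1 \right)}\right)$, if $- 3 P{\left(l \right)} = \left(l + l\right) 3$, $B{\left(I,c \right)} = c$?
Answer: $-100$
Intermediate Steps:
$P{\left(l \right)} = - 2 l$ ($P{\left(l \right)} = - \frac{\left(l + l\right) 3}{3} = - \frac{2 l 3}{3} = - \frac{6 l}{3} = - 2 l$)
$u{\left(d \right)} = 1 + \frac{d}{3}$ ($u{\left(d \right)} = - \frac{4}{3} + \frac{\left(d + 2\right) + 5}{3} = - \frac{4}{3} + \frac{\left(2 + d\right) + 5}{3} = - \frac{4}{3} + \frac{7 + d}{3} = - \frac{4}{3} + \left(\frac{7}{3} + \frac{d}{3}\right) = 1 + \frac{d}{3}$)
$u{\left(9 \right)} \left(P{\left(12 \right)} + B{\left(-10,-1 \right)}\right) = \left(1 + \frac{1}{3} \cdot 9\right) \left(\left(-2\right) 12 - 1\right) = \left(1 + 3\right) \left(-24 - 1\right) = 4 \left(-25\right) = -100$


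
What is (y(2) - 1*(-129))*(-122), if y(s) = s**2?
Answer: -16226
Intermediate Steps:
(y(2) - 1*(-129))*(-122) = (2**2 - 1*(-129))*(-122) = (4 + 129)*(-122) = 133*(-122) = -16226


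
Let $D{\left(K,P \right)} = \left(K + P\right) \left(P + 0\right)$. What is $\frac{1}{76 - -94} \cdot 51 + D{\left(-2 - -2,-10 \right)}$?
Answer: $\frac{1003}{10} \approx 100.3$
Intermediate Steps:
$D{\left(K,P \right)} = P \left(K + P\right)$ ($D{\left(K,P \right)} = \left(K + P\right) P = P \left(K + P\right)$)
$\frac{1}{76 - -94} \cdot 51 + D{\left(-2 - -2,-10 \right)} = \frac{1}{76 - -94} \cdot 51 - 10 \left(\left(-2 - -2\right) - 10\right) = \frac{1}{76 + 94} \cdot 51 - 10 \left(\left(-2 + 2\right) - 10\right) = \frac{1}{170} \cdot 51 - 10 \left(0 - 10\right) = \frac{1}{170} \cdot 51 - -100 = \frac{3}{10} + 100 = \frac{1003}{10}$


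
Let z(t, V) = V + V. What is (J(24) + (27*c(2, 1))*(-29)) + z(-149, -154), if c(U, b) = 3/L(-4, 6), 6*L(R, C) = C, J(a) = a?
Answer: -2633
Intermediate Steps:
L(R, C) = C/6
z(t, V) = 2*V
c(U, b) = 3 (c(U, b) = 3/(((⅙)*6)) = 3/1 = 3*1 = 3)
(J(24) + (27*c(2, 1))*(-29)) + z(-149, -154) = (24 + (27*3)*(-29)) + 2*(-154) = (24 + 81*(-29)) - 308 = (24 - 2349) - 308 = -2325 - 308 = -2633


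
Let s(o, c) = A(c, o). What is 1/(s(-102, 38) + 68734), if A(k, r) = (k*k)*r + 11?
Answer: -1/78543 ≈ -1.2732e-5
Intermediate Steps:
A(k, r) = 11 + r*k² (A(k, r) = k²*r + 11 = r*k² + 11 = 11 + r*k²)
s(o, c) = 11 + o*c²
1/(s(-102, 38) + 68734) = 1/((11 - 102*38²) + 68734) = 1/((11 - 102*1444) + 68734) = 1/((11 - 147288) + 68734) = 1/(-147277 + 68734) = 1/(-78543) = -1/78543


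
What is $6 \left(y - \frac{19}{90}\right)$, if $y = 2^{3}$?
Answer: $\frac{701}{15} \approx 46.733$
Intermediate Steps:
$y = 8$
$6 \left(y - \frac{19}{90}\right) = 6 \left(8 - \frac{19}{90}\right) = 6 \cdot \frac{701}{90} = \frac{701}{15}$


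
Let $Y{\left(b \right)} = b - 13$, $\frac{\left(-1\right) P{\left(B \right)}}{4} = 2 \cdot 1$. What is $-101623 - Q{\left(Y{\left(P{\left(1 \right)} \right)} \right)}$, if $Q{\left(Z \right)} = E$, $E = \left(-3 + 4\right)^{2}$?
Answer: $-101624$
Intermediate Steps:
$E = 1$ ($E = 1^{2} = 1$)
$P{\left(B \right)} = -8$ ($P{\left(B \right)} = - 4 \cdot 2 \cdot 1 = \left(-4\right) 2 = -8$)
$Y{\left(b \right)} = -13 + b$
$Q{\left(Z \right)} = 1$
$-101623 - Q{\left(Y{\left(P{\left(1 \right)} \right)} \right)} = -101623 - 1 = -101624$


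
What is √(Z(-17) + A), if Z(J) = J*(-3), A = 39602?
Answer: √39653 ≈ 199.13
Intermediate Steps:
Z(J) = -3*J
√(Z(-17) + A) = √(-3*(-17) + 39602) = √(51 + 39602) = √39653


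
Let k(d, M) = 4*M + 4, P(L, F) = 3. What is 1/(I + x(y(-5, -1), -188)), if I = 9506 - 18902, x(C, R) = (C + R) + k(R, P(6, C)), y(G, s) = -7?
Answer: -1/9575 ≈ -0.00010444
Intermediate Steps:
k(d, M) = 4 + 4*M
x(C, R) = 16 + C + R (x(C, R) = (C + R) + (4 + 4*3) = (C + R) + (4 + 12) = (C + R) + 16 = 16 + C + R)
I = -9396
1/(I + x(y(-5, -1), -188)) = 1/(-9396 + (16 - 7 - 188)) = 1/(-9396 - 179) = 1/(-9575) = -1/9575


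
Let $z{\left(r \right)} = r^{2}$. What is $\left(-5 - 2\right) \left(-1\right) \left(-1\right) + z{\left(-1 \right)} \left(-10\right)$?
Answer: $-17$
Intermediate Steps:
$\left(-5 - 2\right) \left(-1\right) \left(-1\right) + z{\left(-1 \right)} \left(-10\right) = \left(-5 - 2\right) \left(-1\right) \left(-1\right) + \left(-1\right)^{2} \left(-10\right) = \left(-7\right) \left(-1\right) \left(-1\right) + 1 \left(-10\right) = 7 \left(-1\right) - 10 = -7 - 10 = -17$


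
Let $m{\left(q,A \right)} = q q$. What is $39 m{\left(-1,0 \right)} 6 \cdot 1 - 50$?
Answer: $184$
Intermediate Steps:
$m{\left(q,A \right)} = q^{2}$
$39 m{\left(-1,0 \right)} 6 \cdot 1 - 50 = 39 \left(-1\right)^{2} \cdot 6 \cdot 1 - 50 = 39 \cdot 1 \cdot 6 \cdot 1 - 50 = 39 \cdot 6 \cdot 1 - 50 = 39 \cdot 6 - 50 = 234 - 50 = 184$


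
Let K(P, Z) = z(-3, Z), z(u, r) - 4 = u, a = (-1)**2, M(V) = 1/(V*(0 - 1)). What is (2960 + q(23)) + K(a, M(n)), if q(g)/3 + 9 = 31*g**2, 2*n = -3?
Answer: 52131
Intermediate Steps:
n = -3/2 (n = (1/2)*(-3) = -3/2 ≈ -1.5000)
M(V) = -1/V (M(V) = 1/(V*(-1)) = 1/(-V) = -1/V)
a = 1
z(u, r) = 4 + u
K(P, Z) = 1 (K(P, Z) = 4 - 3 = 1)
q(g) = -27 + 93*g**2 (q(g) = -27 + 3*(31*g**2) = -27 + 93*g**2)
(2960 + q(23)) + K(a, M(n)) = (2960 + (-27 + 93*23**2)) + 1 = (2960 + (-27 + 93*529)) + 1 = (2960 + (-27 + 49197)) + 1 = (2960 + 49170) + 1 = 52130 + 1 = 52131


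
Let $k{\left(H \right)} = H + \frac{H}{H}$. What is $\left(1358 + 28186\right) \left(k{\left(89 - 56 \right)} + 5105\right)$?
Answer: $151826616$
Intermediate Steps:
$k{\left(H \right)} = 1 + H$ ($k{\left(H \right)} = H + 1 = 1 + H$)
$\left(1358 + 28186\right) \left(k{\left(89 - 56 \right)} + 5105\right) = \left(1358 + 28186\right) \left(\left(1 + \left(89 - 56\right)\right) + 5105\right) = 29544 \left(\left(1 + \left(89 - 56\right)\right) + 5105\right) = 29544 \left(\left(1 + 33\right) + 5105\right) = 29544 \left(34 + 5105\right) = 29544 \cdot 5139 = 151826616$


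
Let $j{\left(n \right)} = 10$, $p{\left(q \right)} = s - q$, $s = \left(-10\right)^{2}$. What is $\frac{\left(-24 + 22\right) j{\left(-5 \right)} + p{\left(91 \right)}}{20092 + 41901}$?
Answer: $- \frac{11}{61993} \approx -0.00017744$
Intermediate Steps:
$s = 100$
$p{\left(q \right)} = 100 - q$
$\frac{\left(-24 + 22\right) j{\left(-5 \right)} + p{\left(91 \right)}}{20092 + 41901} = \frac{\left(-24 + 22\right) 10 + \left(100 - 91\right)}{20092 + 41901} = \frac{\left(-2\right) 10 + \left(100 - 91\right)}{61993} = \left(-20 + 9\right) \frac{1}{61993} = \left(-11\right) \frac{1}{61993} = - \frac{11}{61993}$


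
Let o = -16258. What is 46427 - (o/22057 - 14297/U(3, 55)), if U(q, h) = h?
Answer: 56638461764/1213135 ≈ 46688.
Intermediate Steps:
46427 - (o/22057 - 14297/U(3, 55)) = 46427 - (-16258/22057 - 14297/55) = 46427 - 1*(-316243119/1213135) = 46427 + 316243119/1213135 = 56638461764/1213135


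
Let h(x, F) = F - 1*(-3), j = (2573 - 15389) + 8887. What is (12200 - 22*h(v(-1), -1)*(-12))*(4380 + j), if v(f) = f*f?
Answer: 5740328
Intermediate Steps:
v(f) = f²
j = -3929 (j = -12816 + 8887 = -3929)
h(x, F) = 3 + F (h(x, F) = F + 3 = 3 + F)
(12200 - 22*h(v(-1), -1)*(-12))*(4380 + j) = (12200 - 22*(3 - 1)*(-12))*(4380 - 3929) = (12200 - 22*2*(-12))*451 = (12200 - 44*(-12))*451 = (12200 + 528)*451 = 12728*451 = 5740328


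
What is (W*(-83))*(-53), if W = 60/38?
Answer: 131970/19 ≈ 6945.8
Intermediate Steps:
W = 30/19 (W = 60*(1/38) = 30/19 ≈ 1.5789)
(W*(-83))*(-53) = ((30/19)*(-83))*(-53) = -2490/19*(-53) = 131970/19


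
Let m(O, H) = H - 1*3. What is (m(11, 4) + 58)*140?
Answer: 8260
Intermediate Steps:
m(O, H) = -3 + H (m(O, H) = H - 3 = -3 + H)
(m(11, 4) + 58)*140 = ((-3 + 4) + 58)*140 = (1 + 58)*140 = 59*140 = 8260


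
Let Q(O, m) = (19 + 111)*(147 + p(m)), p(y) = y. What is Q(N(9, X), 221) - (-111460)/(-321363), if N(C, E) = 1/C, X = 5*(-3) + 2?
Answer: 15373894460/321363 ≈ 47840.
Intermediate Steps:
X = -13 (X = -15 + 2 = -13)
Q(O, m) = 19110 + 130*m (Q(O, m) = (19 + 111)*(147 + m) = 130*(147 + m) = 19110 + 130*m)
Q(N(9, X), 221) - (-111460)/(-321363) = (19110 + 130*221) - (-111460)/(-321363) = (19110 + 28730) - (-111460)*(-1)/321363 = 47840 - 1*111460/321363 = 47840 - 111460/321363 = 15373894460/321363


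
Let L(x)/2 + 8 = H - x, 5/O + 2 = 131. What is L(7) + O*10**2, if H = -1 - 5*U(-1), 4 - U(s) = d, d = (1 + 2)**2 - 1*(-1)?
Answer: 4112/129 ≈ 31.876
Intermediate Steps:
O = 5/129 (O = 5/(-2 + 131) = 5/129 ≈ 0.038760)
d = 10 (d = 3**2 + 1 = 9 + 1 = 10)
U(s) = -6 (U(s) = 4 - 1*10 = 4 - 10 = -6)
H = 29 (H = -1 - 5*(-6) = -1 + 30 = 29)
L(x) = 42 - 2*x (L(x) = -16 + 2*(29 - x) = -16 + (58 - 2*x) = 42 - 2*x)
L(7) + O*10**2 = (42 - 2*7) + (5/129)*10**2 = (42 - 14) + (5/129)*100 = 28 + 500/129 = 4112/129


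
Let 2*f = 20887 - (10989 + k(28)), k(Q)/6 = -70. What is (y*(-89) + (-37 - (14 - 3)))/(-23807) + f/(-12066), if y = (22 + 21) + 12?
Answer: -63178075/287255262 ≈ -0.21994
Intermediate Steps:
k(Q) = -420 (k(Q) = 6*(-70) = -420)
y = 55 (y = 43 + 12 = 55)
f = 5159 (f = (20887 - (10989 - 420))/2 = (20887 - 1*10569)/2 = (20887 - 10569)/2 = (½)*10318 = 5159)
(y*(-89) + (-37 - (14 - 3)))/(-23807) + f/(-12066) = (55*(-89) + (-37 - (14 - 3)))/(-23807) + 5159/(-12066) = (-4895 + (-37 - 1*11))*(-1/23807) + 5159*(-1/12066) = (-4895 + (-37 - 11))*(-1/23807) - 5159/12066 = (-4895 - 48)*(-1/23807) - 5159/12066 = -4943*(-1/23807) - 5159/12066 = 4943/23807 - 5159/12066 = -63178075/287255262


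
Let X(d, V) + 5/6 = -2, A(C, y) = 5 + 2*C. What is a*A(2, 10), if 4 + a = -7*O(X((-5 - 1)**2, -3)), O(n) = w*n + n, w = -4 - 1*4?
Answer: -2571/2 ≈ -1285.5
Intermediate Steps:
X(d, V) = -17/6 (X(d, V) = -5/6 - 2 = -17/6)
w = -8 (w = -4 - 4 = -8)
O(n) = -7*n (O(n) = -8*n + n = -7*n)
a = -857/6 (a = -4 - (-49)*(-17)/6 = -4 - 7*119/6 = -4 - 833/6 = -857/6 ≈ -142.83)
a*A(2, 10) = -857*(5 + 2*2)/6 = -857*(5 + 4)/6 = -857/6*9 = -2571/2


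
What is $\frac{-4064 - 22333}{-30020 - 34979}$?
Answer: $\frac{26397}{64999} \approx 0.40611$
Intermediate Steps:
$\frac{-4064 - 22333}{-30020 - 34979} = - \frac{26397}{-64999} = \left(-26397\right) \left(- \frac{1}{64999}\right) = \frac{26397}{64999}$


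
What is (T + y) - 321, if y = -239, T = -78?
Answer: -638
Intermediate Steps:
(T + y) - 321 = (-78 - 239) - 321 = -317 - 321 = -638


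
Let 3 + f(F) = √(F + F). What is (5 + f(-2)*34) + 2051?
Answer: 1954 + 68*I ≈ 1954.0 + 68.0*I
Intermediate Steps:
f(F) = -3 + √2*√F (f(F) = -3 + √(F + F) = -3 + √(2*F) = -3 + √2*√F)
(5 + f(-2)*34) + 2051 = (5 + (-3 + √2*√(-2))*34) + 2051 = (5 + (-3 + √2*(I*√2))*34) + 2051 = (5 + (-3 + 2*I)*34) + 2051 = (5 + (-102 + 68*I)) + 2051 = (-97 + 68*I) + 2051 = 1954 + 68*I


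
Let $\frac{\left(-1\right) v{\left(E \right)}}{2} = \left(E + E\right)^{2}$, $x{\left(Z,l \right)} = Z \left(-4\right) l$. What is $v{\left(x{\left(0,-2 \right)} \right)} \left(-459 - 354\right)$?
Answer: $0$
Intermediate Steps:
$x{\left(Z,l \right)} = - 4 Z l$
$v{\left(E \right)} = - 8 E^{2}$ ($v{\left(E \right)} = - 2 \left(E + E\right)^{2} = - 2 \left(2 E\right)^{2} = - 2 \cdot 4 E^{2} = - 8 E^{2}$)
$v{\left(x{\left(0,-2 \right)} \right)} \left(-459 - 354\right) = - 8 \left(\left(-4\right) 0 \left(-2\right)\right)^{2} \left(-459 - 354\right) = - 8 \cdot 0^{2} \left(-813\right) = \left(-8\right) 0 \left(-813\right) = 0 \left(-813\right) = 0$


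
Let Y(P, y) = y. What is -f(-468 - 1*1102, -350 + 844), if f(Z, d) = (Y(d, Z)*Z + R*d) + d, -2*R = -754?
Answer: -2651632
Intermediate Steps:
R = 377 (R = -½*(-754) = 377)
f(Z, d) = Z² + 378*d (f(Z, d) = (Z*Z + 377*d) + d = (Z² + 377*d) + d = Z² + 378*d)
-f(-468 - 1*1102, -350 + 844) = -((-468 - 1*1102)² + 378*(-350 + 844)) = -((-468 - 1102)² + 378*494) = -((-1570)² + 186732) = -(2464900 + 186732) = -1*2651632 = -2651632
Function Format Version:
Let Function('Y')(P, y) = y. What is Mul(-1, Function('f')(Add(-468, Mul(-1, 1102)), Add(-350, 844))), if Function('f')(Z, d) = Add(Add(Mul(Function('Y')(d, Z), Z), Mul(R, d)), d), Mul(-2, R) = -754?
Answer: -2651632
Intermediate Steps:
R = 377 (R = Mul(Rational(-1, 2), -754) = 377)
Function('f')(Z, d) = Add(Pow(Z, 2), Mul(378, d)) (Function('f')(Z, d) = Add(Add(Mul(Z, Z), Mul(377, d)), d) = Add(Add(Pow(Z, 2), Mul(377, d)), d) = Add(Pow(Z, 2), Mul(378, d)))
Mul(-1, Function('f')(Add(-468, Mul(-1, 1102)), Add(-350, 844))) = Mul(-1, Add(Pow(Add(-468, Mul(-1, 1102)), 2), Mul(378, Add(-350, 844)))) = Mul(-1, Add(Pow(Add(-468, -1102), 2), Mul(378, 494))) = Mul(-1, Add(Pow(-1570, 2), 186732)) = Mul(-1, Add(2464900, 186732)) = Mul(-1, 2651632) = -2651632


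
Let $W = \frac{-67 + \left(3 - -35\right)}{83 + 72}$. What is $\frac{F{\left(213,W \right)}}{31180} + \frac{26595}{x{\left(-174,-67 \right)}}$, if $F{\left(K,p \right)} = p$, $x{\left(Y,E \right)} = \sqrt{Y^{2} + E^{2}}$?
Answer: $- \frac{29}{4832900} + \frac{5319 \sqrt{34765}}{6953} \approx 142.64$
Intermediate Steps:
$W = - \frac{29}{155}$ ($W = \frac{-67 + \left(3 + 35\right)}{155} = \left(-67 + 38\right) \frac{1}{155} = \left(-29\right) \frac{1}{155} = - \frac{29}{155} \approx -0.1871$)
$x{\left(Y,E \right)} = \sqrt{E^{2} + Y^{2}}$
$\frac{F{\left(213,W \right)}}{31180} + \frac{26595}{x{\left(-174,-67 \right)}} = - \frac{29}{155 \cdot 31180} + \frac{26595}{\sqrt{\left(-67\right)^{2} + \left(-174\right)^{2}}} = \left(- \frac{29}{155}\right) \frac{1}{31180} + \frac{26595}{\sqrt{4489 + 30276}} = - \frac{29}{4832900} + \frac{26595}{\sqrt{34765}} = - \frac{29}{4832900} + 26595 \frac{\sqrt{34765}}{34765} = - \frac{29}{4832900} + \frac{5319 \sqrt{34765}}{6953}$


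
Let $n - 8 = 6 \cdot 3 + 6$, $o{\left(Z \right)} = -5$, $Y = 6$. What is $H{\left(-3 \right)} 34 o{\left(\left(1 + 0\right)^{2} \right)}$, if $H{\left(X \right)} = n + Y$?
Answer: $-6460$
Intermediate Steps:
$n = 32$ ($n = 8 + \left(6 \cdot 3 + 6\right) = 8 + \left(18 + 6\right) = 8 + 24 = 32$)
$H{\left(X \right)} = 38$ ($H{\left(X \right)} = 32 + 6 = 38$)
$H{\left(-3 \right)} 34 o{\left(\left(1 + 0\right)^{2} \right)} = 38 \cdot 34 \left(-5\right) = 1292 \left(-5\right) = -6460$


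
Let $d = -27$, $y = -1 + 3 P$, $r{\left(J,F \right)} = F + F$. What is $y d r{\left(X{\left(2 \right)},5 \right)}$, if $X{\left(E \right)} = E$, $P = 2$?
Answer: $-1350$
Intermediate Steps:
$r{\left(J,F \right)} = 2 F$
$y = 5$ ($y = -1 + 3 \cdot 2 = -1 + 6 = 5$)
$y d r{\left(X{\left(2 \right)},5 \right)} = 5 \left(-27\right) 2 \cdot 5 = \left(-135\right) 10 = -1350$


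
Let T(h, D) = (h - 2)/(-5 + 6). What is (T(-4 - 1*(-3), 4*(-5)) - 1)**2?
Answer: 16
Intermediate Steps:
T(h, D) = -2 + h (T(h, D) = (-2 + h)/1 = (-2 + h)*1 = -2 + h)
(T(-4 - 1*(-3), 4*(-5)) - 1)**2 = ((-2 + (-4 - 1*(-3))) - 1)**2 = ((-2 + (-4 + 3)) - 1)**2 = ((-2 - 1) - 1)**2 = (-3 - 1)**2 = (-4)**2 = 16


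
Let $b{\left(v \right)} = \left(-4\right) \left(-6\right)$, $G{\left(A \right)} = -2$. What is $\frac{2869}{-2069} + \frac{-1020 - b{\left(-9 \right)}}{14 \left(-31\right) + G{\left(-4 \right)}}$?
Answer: $\frac{227288}{225521} \approx 1.0078$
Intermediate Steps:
$b{\left(v \right)} = 24$
$\frac{2869}{-2069} + \frac{-1020 - b{\left(-9 \right)}}{14 \left(-31\right) + G{\left(-4 \right)}} = \frac{2869}{-2069} + \frac{-1020 - 24}{14 \left(-31\right) - 2} = 2869 \left(- \frac{1}{2069}\right) + \frac{-1020 - 24}{-434 - 2} = - \frac{2869}{2069} - \frac{1044}{-436} = - \frac{2869}{2069} - - \frac{261}{109} = - \frac{2869}{2069} + \frac{261}{109} = \frac{227288}{225521}$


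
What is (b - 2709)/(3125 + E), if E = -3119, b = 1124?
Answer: -1585/6 ≈ -264.17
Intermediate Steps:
(b - 2709)/(3125 + E) = (1124 - 2709)/(3125 - 3119) = -1585/6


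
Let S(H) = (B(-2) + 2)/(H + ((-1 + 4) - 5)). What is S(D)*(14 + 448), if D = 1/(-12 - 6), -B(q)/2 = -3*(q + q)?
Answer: 182952/37 ≈ 4944.6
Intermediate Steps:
B(q) = 12*q (B(q) = -(-6)*(q + q) = -(-6)*2*q = -(-12)*q = 12*q)
D = -1/18 (D = 1/(-18) = -1/18 ≈ -0.055556)
S(H) = -22/(-2 + H) (S(H) = (12*(-2) + 2)/(H + ((-1 + 4) - 5)) = (-24 + 2)/(H + (3 - 5)) = -22/(H - 2) = -22/(-2 + H))
S(D)*(14 + 448) = (-22/(-2 - 1/18))*(14 + 448) = -22/(-37/18)*462 = -22*(-18/37)*462 = (396/37)*462 = 182952/37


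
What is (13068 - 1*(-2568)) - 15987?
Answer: -351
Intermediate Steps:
(13068 - 1*(-2568)) - 15987 = (13068 + 2568) - 15987 = 15636 - 15987 = -351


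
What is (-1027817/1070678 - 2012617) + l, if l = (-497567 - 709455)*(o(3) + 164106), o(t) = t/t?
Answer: -30297552304199165/152954 ≈ -1.9808e+11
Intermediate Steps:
o(t) = 1
l = -198080759354 (l = (-497567 - 709455)*(1 + 164106) = -1207022*164107 = -198080759354)
(-1027817/1070678 - 2012617) + l = (-1027817/1070678 - 2012617) - 198080759354 = (-1*146831/152954 - 2012617) - 198080759354 = (-146831/152954 - 2012617) - 198080759354 = -307837967449/152954 - 198080759354 = -30297552304199165/152954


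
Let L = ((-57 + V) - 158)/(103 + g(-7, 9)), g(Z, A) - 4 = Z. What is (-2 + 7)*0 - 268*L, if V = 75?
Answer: 1876/5 ≈ 375.20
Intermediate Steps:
g(Z, A) = 4 + Z
L = -7/5 (L = ((-57 + 75) - 158)/(103 + (4 - 7)) = (18 - 158)/(103 - 3) = -140/100 = -140*1/100 = -7/5 ≈ -1.4000)
(-2 + 7)*0 - 268*L = (-2 + 7)*0 - 268*(-7/5) = 5*0 + 1876/5 = 0 + 1876/5 = 1876/5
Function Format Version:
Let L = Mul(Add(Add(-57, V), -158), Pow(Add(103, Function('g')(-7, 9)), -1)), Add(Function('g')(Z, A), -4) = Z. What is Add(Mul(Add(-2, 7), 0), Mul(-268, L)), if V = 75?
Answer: Rational(1876, 5) ≈ 375.20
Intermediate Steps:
Function('g')(Z, A) = Add(4, Z)
L = Rational(-7, 5) (L = Mul(Add(Add(-57, 75), -158), Pow(Add(103, Add(4, -7)), -1)) = Mul(Add(18, -158), Pow(Add(103, -3), -1)) = Mul(-140, Pow(100, -1)) = Mul(-140, Rational(1, 100)) = Rational(-7, 5) ≈ -1.4000)
Add(Mul(Add(-2, 7), 0), Mul(-268, L)) = Add(Mul(Add(-2, 7), 0), Mul(-268, Rational(-7, 5))) = Add(Mul(5, 0), Rational(1876, 5)) = Add(0, Rational(1876, 5)) = Rational(1876, 5)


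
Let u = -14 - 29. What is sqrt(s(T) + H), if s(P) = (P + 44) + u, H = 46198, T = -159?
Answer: 2*sqrt(11510) ≈ 214.57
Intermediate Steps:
u = -43
s(P) = 1 + P (s(P) = (P + 44) - 43 = (44 + P) - 43 = 1 + P)
sqrt(s(T) + H) = sqrt((1 - 159) + 46198) = sqrt(-158 + 46198) = sqrt(46040) = 2*sqrt(11510)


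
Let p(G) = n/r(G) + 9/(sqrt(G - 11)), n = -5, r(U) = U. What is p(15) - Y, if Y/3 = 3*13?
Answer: -677/6 ≈ -112.83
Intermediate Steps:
Y = 117 (Y = 3*(3*13) = 3*39 = 117)
p(G) = -5/G + 9/sqrt(-11 + G) (p(G) = -5/G + 9/(sqrt(G - 11)) = -5/G + 9/(sqrt(-11 + G)) = -5/G + 9/sqrt(-11 + G))
p(15) - Y = (-5/15 + 9/sqrt(-11 + 15)) - 1*117 = (-5*1/15 + 9/sqrt(4)) - 117 = (-1/3 + 9*(1/2)) - 117 = (-1/3 + 9/2) - 117 = 25/6 - 117 = -677/6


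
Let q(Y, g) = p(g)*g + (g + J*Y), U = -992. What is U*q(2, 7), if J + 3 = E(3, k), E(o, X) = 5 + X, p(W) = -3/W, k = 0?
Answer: -7936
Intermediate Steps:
J = 2 (J = -3 + (5 + 0) = -3 + 5 = 2)
q(Y, g) = -3 + g + 2*Y (q(Y, g) = (-3/g)*g + (g + 2*Y) = -3 + (g + 2*Y) = -3 + g + 2*Y)
U*q(2, 7) = -992*(-3 + 7 + 2*2) = -992*(-3 + 7 + 4) = -992*8 = -7936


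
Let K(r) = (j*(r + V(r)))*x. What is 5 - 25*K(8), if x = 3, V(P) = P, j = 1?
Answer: -1195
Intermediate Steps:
K(r) = 6*r (K(r) = (1*(r + r))*3 = (1*(2*r))*3 = (2*r)*3 = 6*r)
5 - 25*K(8) = 5 - 150*8 = 5 - 25*48 = 5 - 1200 = -1195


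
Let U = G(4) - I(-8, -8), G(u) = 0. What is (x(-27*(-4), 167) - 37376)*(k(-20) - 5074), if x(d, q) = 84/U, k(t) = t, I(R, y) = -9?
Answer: 190345800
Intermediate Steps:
U = 9 (U = 0 - 1*(-9) = 0 + 9 = 9)
x(d, q) = 28/3 (x(d, q) = 84/9 = 84*(1/9) = 28/3)
(x(-27*(-4), 167) - 37376)*(k(-20) - 5074) = (28/3 - 37376)*(-20 - 5074) = -112100/3*(-5094) = 190345800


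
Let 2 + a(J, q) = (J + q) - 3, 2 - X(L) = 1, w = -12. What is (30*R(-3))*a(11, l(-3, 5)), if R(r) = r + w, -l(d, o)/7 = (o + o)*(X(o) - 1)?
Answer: -2700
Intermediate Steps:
X(L) = 1 (X(L) = 2 - 1*1 = 2 - 1 = 1)
l(d, o) = 0 (l(d, o) = -7*(o + o)*(1 - 1) = -7*2*o*0 = -7*0 = 0)
a(J, q) = -5 + J + q (a(J, q) = -2 + ((J + q) - 3) = -2 + (-3 + J + q) = -5 + J + q)
R(r) = -12 + r (R(r) = r - 12 = -12 + r)
(30*R(-3))*a(11, l(-3, 5)) = (30*(-12 - 3))*(-5 + 11 + 0) = (30*(-15))*6 = -450*6 = -2700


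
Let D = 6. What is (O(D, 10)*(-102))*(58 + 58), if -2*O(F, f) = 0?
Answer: 0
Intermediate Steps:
O(F, f) = 0 (O(F, f) = -1/2*0 = 0)
(O(D, 10)*(-102))*(58 + 58) = (0*(-102))*(58 + 58) = 0*116 = 0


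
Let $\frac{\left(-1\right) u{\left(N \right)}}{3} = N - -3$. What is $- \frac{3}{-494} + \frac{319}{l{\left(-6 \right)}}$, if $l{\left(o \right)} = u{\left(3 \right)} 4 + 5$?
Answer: $- \frac{157385}{33098} \approx -4.7551$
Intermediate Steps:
$u{\left(N \right)} = -9 - 3 N$ ($u{\left(N \right)} = - 3 \left(N - -3\right) = - 3 \left(N + 3\right) = - 3 \left(3 + N\right) = -9 - 3 N$)
$l{\left(o \right)} = -67$ ($l{\left(o \right)} = \left(-9 - 9\right) 4 + 5 = \left(-18\right) 4 + 5 = -72 + 5 = -67$)
$- \frac{3}{-494} + \frac{319}{l{\left(-6 \right)}} = - \frac{3}{-494} + \frac{319}{-67} = \left(-3\right) \left(- \frac{1}{494}\right) + 319 \left(- \frac{1}{67}\right) = \frac{3}{494} - \frac{319}{67} = - \frac{157385}{33098}$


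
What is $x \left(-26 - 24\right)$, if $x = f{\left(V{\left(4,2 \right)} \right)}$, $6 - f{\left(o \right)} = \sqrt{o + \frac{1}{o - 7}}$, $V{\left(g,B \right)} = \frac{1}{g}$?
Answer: $-300 + \frac{25 \sqrt{33}}{9} \approx -284.04$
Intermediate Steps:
$f{\left(o \right)} = 6 - \sqrt{o + \frac{1}{-7 + o}}$ ($f{\left(o \right)} = 6 - \sqrt{o + \frac{1}{o - 7}} = 6 - \sqrt{o + \frac{1}{-7 + o}}$)
$x = 6 - \frac{\sqrt{33}}{18}$ ($x = 6 - \sqrt{\frac{1 + \frac{-7 + \frac{1}{4}}{4}}{-7 + \frac{1}{4}}} = 6 - \sqrt{\frac{1 + \frac{1}{4} \left(- \frac{27}{4}\right)}{- \frac{27}{4}}} = 6 - \sqrt{- \frac{4 \left(1 - \frac{27}{16}\right)}{27}} = 6 - \sqrt{\left(- \frac{4}{27}\right) \left(- \frac{11}{16}\right)} = 6 - \sqrt{\frac{11}{108}} = 6 - \frac{\sqrt{33}}{18} \approx 5.6809$)
$x \left(-26 - 24\right) = \left(6 - \frac{\sqrt{33}}{18}\right) \left(-26 - 24\right) = \left(6 - \frac{\sqrt{33}}{18}\right) \left(-50\right) = -300 + \frac{25 \sqrt{33}}{9}$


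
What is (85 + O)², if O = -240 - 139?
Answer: 86436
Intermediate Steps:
O = -379
(85 + O)² = (85 - 379)² = (-294)² = 86436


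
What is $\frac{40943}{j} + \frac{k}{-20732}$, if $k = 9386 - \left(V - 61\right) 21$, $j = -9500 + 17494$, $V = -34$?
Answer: $\frac{54132183}{11837972} \approx 4.5728$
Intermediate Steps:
$j = 7994$
$k = 11381$ ($k = 9386 - \left(-34 - 61\right) 21 = 9386 - \left(-95\right) 21 = 9386 - -1995 = 9386 + 1995 = 11381$)
$\frac{40943}{j} + \frac{k}{-20732} = \frac{40943}{7994} + \frac{11381}{-20732} = 40943 \cdot \frac{1}{7994} + 11381 \left(- \frac{1}{20732}\right) = \frac{5849}{1142} - \frac{11381}{20732} = \frac{54132183}{11837972}$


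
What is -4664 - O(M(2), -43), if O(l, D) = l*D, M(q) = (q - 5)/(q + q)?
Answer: -18785/4 ≈ -4696.3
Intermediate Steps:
M(q) = (-5 + q)/(2*q) (M(q) = (-5 + q)/((2*q)) = (-5 + q)*(1/(2*q)) = (-5 + q)/(2*q))
O(l, D) = D*l
-4664 - O(M(2), -43) = -4664 - (-43)*(½)*(-5 + 2)/2 = -4664 - (-43)*(½)*(½)*(-3) = -4664 - (-43)*(-3)/4 = -4664 - 1*129/4 = -4664 - 129/4 = -18785/4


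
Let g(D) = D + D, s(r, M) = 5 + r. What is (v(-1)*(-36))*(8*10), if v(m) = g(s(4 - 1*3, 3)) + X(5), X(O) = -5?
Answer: -20160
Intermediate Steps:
g(D) = 2*D
v(m) = 7 (v(m) = 2*(5 + (4 - 1*3)) - 5 = 2*(5 + (4 - 3)) - 5 = 2*(5 + 1) - 5 = 2*6 - 5 = 12 - 5 = 7)
(v(-1)*(-36))*(8*10) = (7*(-36))*(8*10) = -252*80 = -20160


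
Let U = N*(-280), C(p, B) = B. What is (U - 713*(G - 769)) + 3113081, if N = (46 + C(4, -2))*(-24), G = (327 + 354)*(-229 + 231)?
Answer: 2985952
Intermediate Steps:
G = 1362 (G = 681*2 = 1362)
N = -1056 (N = (46 - 2)*(-24) = 44*(-24) = -1056)
U = 295680 (U = -1056*(-280) = 295680)
(U - 713*(G - 769)) + 3113081 = (295680 - 713*(1362 - 769)) + 3113081 = (295680 - 713*593) + 3113081 = (295680 - 422809) + 3113081 = -127129 + 3113081 = 2985952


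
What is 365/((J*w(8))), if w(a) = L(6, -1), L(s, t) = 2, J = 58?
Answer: 365/116 ≈ 3.1466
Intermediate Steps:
w(a) = 2
365/((J*w(8))) = 365/((58*2)) = 365/116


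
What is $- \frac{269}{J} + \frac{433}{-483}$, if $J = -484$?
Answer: $- \frac{79645}{233772} \approx -0.3407$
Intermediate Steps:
$- \frac{269}{J} + \frac{433}{-483} = - \frac{269}{-484} + \frac{433}{-483} = \left(-269\right) \left(- \frac{1}{484}\right) + 433 \left(- \frac{1}{483}\right) = \frac{269}{484} - \frac{433}{483} = - \frac{79645}{233772}$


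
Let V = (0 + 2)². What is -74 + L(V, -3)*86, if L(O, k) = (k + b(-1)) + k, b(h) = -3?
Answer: -848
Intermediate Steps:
V = 4 (V = 2² = 4)
L(O, k) = -3 + 2*k (L(O, k) = (k - 3) + k = (-3 + k) + k = -3 + 2*k)
-74 + L(V, -3)*86 = -74 + (-3 + 2*(-3))*86 = -74 + (-3 - 6)*86 = -74 - 9*86 = -74 - 774 = -848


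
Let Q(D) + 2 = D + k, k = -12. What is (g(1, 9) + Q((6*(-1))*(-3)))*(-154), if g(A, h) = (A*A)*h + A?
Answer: -2156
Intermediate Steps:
g(A, h) = A + h*A² (g(A, h) = A²*h + A = h*A² + A = A + h*A²)
Q(D) = -14 + D (Q(D) = -2 + (D - 12) = -2 + (-12 + D) = -14 + D)
(g(1, 9) + Q((6*(-1))*(-3)))*(-154) = (1*(1 + 1*9) + (-14 + (6*(-1))*(-3)))*(-154) = (1*(1 + 9) + (-14 - 6*(-3)))*(-154) = (1*10 + (-14 + 18))*(-154) = (10 + 4)*(-154) = 14*(-154) = -2156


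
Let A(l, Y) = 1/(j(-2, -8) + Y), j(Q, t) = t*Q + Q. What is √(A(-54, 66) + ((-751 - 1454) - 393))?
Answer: I*√1039195/20 ≈ 50.97*I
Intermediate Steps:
j(Q, t) = Q + Q*t (j(Q, t) = Q*t + Q = Q + Q*t)
A(l, Y) = 1/(14 + Y) (A(l, Y) = 1/(-2*(1 - 8) + Y) = 1/(-2*(-7) + Y) = 1/(14 + Y))
√(A(-54, 66) + ((-751 - 1454) - 393)) = √(1/(14 + 66) + ((-751 - 1454) - 393)) = √(1/80 + (-2205 - 393)) = √(1/80 - 2598) = √(-207839/80) = I*√1039195/20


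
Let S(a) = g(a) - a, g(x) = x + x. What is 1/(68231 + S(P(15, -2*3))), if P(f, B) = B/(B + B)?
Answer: 2/136463 ≈ 1.4656e-5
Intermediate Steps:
g(x) = 2*x
P(f, B) = ½ (P(f, B) = B/((2*B)) = B*(1/(2*B)) = ½)
S(a) = a (S(a) = 2*a - a = a)
1/(68231 + S(P(15, -2*3))) = 1/(68231 + ½) = 1/(136463/2) = 2/136463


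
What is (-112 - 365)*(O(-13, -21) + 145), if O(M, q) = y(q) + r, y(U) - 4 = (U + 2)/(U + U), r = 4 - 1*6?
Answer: -984687/14 ≈ -70335.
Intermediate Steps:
r = -2 (r = 4 - 6 = -2)
y(U) = 4 + (2 + U)/(2*U) (y(U) = 4 + (U + 2)/(U + U) = 4 + (2 + U)/((2*U)) = 4 + (2 + U)*(1/(2*U)) = 4 + (2 + U)/(2*U))
O(M, q) = 5/2 + 1/q (O(M, q) = (9/2 + 1/q) - 2 = 5/2 + 1/q)
(-112 - 365)*(O(-13, -21) + 145) = (-112 - 365)*((5/2 + 1/(-21)) + 145) = -477*((5/2 - 1/21) + 145) = -477*(103/42 + 145) = -477*6193/42 = -984687/14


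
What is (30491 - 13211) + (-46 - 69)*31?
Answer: 13715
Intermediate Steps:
(30491 - 13211) + (-46 - 69)*31 = 17280 - 115*31 = 17280 - 3565 = 13715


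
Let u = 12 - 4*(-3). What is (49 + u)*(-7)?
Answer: -511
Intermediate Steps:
u = 24 (u = 12 + 12 = 24)
(49 + u)*(-7) = (49 + 24)*(-7) = 73*(-7) = -511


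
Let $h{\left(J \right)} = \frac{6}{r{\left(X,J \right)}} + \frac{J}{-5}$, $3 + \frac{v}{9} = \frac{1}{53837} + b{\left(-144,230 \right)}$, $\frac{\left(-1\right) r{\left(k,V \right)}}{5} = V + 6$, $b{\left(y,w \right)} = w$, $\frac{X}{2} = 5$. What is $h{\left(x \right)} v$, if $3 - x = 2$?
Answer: $- \frac{285971400}{376859} \approx -758.83$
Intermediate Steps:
$X = 10$ ($X = 2 \cdot 5 = 10$)
$r{\left(k,V \right)} = -30 - 5 V$ ($r{\left(k,V \right)} = - 5 \left(V + 6\right) = - 5 \left(6 + V\right) = -30 - 5 V$)
$x = 1$ ($x = 3 - 2 = 1$)
$v = \frac{109989000}{53837}$ ($v = -27 + 9 \left(\frac{1}{53837} + 230\right) = -27 + 9 \cdot \frac{12382511}{53837} = -27 + \frac{111442599}{53837} = \frac{109989000}{53837} \approx 2043.0$)
$h{\left(J \right)} = \frac{6}{-30 - 5 J} - \frac{J}{5}$ ($h{\left(J \right)} = \frac{6}{-30 - 5 J} + \frac{J}{-5} = \frac{6}{-30 - 5 J} + J \left(- \frac{1}{5}\right) = \frac{6}{-30 - 5 J} - \frac{J}{5}$)
$h{\left(x \right)} v = \frac{-6 - 1 \left(6 + 1\right)}{5 \left(6 + 1\right)} \frac{109989000}{53837} = \frac{-6 - 1 \cdot 7}{5 \cdot 7} \cdot \frac{109989000}{53837} = \frac{1}{5} \cdot \frac{1}{7} \left(-6 - 7\right) \frac{109989000}{53837} = \frac{1}{5} \cdot \frac{1}{7} \left(-13\right) \frac{109989000}{53837} = \left(- \frac{13}{35}\right) \frac{109989000}{53837} = - \frac{285971400}{376859}$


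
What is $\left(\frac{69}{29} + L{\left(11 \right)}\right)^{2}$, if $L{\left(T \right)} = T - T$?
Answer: $\frac{4761}{841} \approx 5.6611$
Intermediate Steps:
$L{\left(T \right)} = 0$
$\left(\frac{69}{29} + L{\left(11 \right)}\right)^{2} = \left(\frac{69}{29} + 0\right)^{2} = \left(\frac{69}{29}\right)^{2} = \frac{4761}{841}$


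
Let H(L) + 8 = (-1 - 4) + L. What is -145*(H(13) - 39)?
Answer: 5655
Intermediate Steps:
H(L) = -13 + L (H(L) = -8 + ((-1 - 4) + L) = -8 + (-5 + L) = -13 + L)
-145*(H(13) - 39) = -145*((-13 + 13) - 39) = -145*(0 - 39) = -145*(-39) = 5655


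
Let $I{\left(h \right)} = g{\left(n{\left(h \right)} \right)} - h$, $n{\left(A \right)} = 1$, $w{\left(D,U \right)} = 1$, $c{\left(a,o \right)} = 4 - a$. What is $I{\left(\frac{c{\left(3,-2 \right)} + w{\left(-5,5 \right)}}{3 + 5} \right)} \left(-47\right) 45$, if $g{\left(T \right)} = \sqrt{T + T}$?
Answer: $\frac{2115}{4} - 2115 \sqrt{2} \approx -2462.3$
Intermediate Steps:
$g{\left(T \right)} = \sqrt{2} \sqrt{T}$ ($g{\left(T \right)} = \sqrt{2 T} = \sqrt{2} \sqrt{T}$)
$I{\left(h \right)} = \sqrt{2} - h$ ($I{\left(h \right)} = \sqrt{2} \sqrt{1} - h = \sqrt{2} \cdot 1 - h = \sqrt{2} - h$)
$I{\left(\frac{c{\left(3,-2 \right)} + w{\left(-5,5 \right)}}{3 + 5} \right)} \left(-47\right) 45 = \left(\sqrt{2} - \frac{\left(4 - 3\right) + 1}{3 + 5}\right) \left(-47\right) 45 = \left(\sqrt{2} - \frac{\left(4 - 3\right) + 1}{8}\right) \left(-47\right) 45 = \left(\sqrt{2} - \left(1 + 1\right) \frac{1}{8}\right) \left(-47\right) 45 = \left(\sqrt{2} - 2 \cdot \frac{1}{8}\right) \left(-47\right) 45 = \left(\sqrt{2} - \frac{1}{4}\right) \left(-47\right) 45 = \left(- \frac{1}{4} + \sqrt{2}\right) \left(-47\right) 45 = \left(\frac{47}{4} - 47 \sqrt{2}\right) 45 = \frac{2115}{4} - 2115 \sqrt{2}$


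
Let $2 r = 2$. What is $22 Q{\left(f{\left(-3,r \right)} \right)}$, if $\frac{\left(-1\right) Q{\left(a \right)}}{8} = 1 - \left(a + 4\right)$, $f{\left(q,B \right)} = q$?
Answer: $0$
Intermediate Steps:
$r = 1$ ($r = \frac{1}{2} \cdot 2 = 1$)
$Q{\left(a \right)} = 24 + 8 a$ ($Q{\left(a \right)} = - 8 \left(1 - \left(a + 4\right)\right) = - 8 \left(1 - \left(4 + a\right)\right) = - 8 \left(-3 - a\right) = 24 + 8 a$)
$22 Q{\left(f{\left(-3,r \right)} \right)} = 22 \left(24 + 8 \left(-3\right)\right) = 22 \left(24 - 24\right) = 22 \cdot 0 = 0$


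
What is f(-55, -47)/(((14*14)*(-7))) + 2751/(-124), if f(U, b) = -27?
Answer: -235689/10633 ≈ -22.166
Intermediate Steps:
f(-55, -47)/(((14*14)*(-7))) + 2751/(-124) = -27/((14*14)*(-7)) + 2751/(-124) = -27/(196*(-7)) + 2751*(-1/124) = -27/(-1372) - 2751/124 = -27*(-1/1372) - 2751/124 = 27/1372 - 2751/124 = -235689/10633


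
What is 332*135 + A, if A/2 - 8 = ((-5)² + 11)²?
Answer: 47428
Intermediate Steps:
A = 2608 (A = 16 + 2*((-5)² + 11)² = 16 + 2*(25 + 11)² = 16 + 2*36² = 16 + 2*1296 = 16 + 2592 = 2608)
332*135 + A = 332*135 + 2608 = 44820 + 2608 = 47428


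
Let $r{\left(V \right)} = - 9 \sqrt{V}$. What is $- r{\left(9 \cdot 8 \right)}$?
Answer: $54 \sqrt{2} \approx 76.368$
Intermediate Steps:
$- r{\left(9 \cdot 8 \right)} = - \left(-9\right) \sqrt{9 \cdot 8} = - \left(-9\right) \sqrt{72} = - \left(-9\right) 6 \sqrt{2} = - \left(-54\right) \sqrt{2} = 54 \sqrt{2}$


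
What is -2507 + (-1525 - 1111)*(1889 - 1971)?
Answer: 213645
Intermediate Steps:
-2507 + (-1525 - 1111)*(1889 - 1971) = -2507 - 2636*(-82) = -2507 + 216152 = 213645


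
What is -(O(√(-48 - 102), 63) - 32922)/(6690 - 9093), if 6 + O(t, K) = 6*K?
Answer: -10850/801 ≈ -13.546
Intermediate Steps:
O(t, K) = -6 + 6*K
-(O(√(-48 - 102), 63) - 32922)/(6690 - 9093) = -((-6 + 6*63) - 32922)/(6690 - 9093) = -((-6 + 378) - 32922)/(-2403) = -(372 - 32922)*(-1)/2403 = -(-32550)*(-1)/2403 = -1*10850/801 = -10850/801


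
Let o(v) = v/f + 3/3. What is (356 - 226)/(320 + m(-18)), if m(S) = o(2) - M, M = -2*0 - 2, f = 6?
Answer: 39/97 ≈ 0.40206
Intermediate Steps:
o(v) = 1 + v/6 (o(v) = v/6 + 3/3 = v*(⅙) + 3*(⅓) = v/6 + 1 = 1 + v/6)
M = -2 (M = 0 - 2 = -2)
m(S) = 10/3 (m(S) = (1 + (⅙)*2) - 1*(-2) = (1 + ⅓) + 2 = 4/3 + 2 = 10/3)
(356 - 226)/(320 + m(-18)) = (356 - 226)/(320 + 10/3) = 130/(970/3) = 130*(3/970) = 39/97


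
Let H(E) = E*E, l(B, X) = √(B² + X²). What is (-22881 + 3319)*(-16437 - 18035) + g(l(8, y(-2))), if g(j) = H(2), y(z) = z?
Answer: 674341268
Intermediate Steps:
H(E) = E²
g(j) = 4 (g(j) = 2² = 4)
(-22881 + 3319)*(-16437 - 18035) + g(l(8, y(-2))) = (-22881 + 3319)*(-16437 - 18035) + 4 = -19562*(-34472) + 4 = 674341264 + 4 = 674341268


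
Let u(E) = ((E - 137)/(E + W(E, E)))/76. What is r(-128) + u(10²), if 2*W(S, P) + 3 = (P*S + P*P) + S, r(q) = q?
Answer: -98724645/771286 ≈ -128.00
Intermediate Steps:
W(S, P) = -3/2 + S/2 + P²/2 + P*S/2 (W(S, P) = -3/2 + ((P*S + P*P) + S)/2 = -3/2 + ((P*S + P²) + S)/2 = -3/2 + ((P² + P*S) + S)/2 = -3/2 + (S + P² + P*S)/2 = -3/2 + (S/2 + P²/2 + P*S/2) = -3/2 + S/2 + P²/2 + P*S/2)
u(E) = (-137 + E)/(76*(-3/2 + E² + 3*E/2)) (u(E) = ((E - 137)/(E + (-3/2 + E/2 + E²/2 + E*E/2)))/76 = ((-137 + E)/(E + (-3/2 + E/2 + E²/2 + E²/2)))*(1/76) = ((-137 + E)/(E + (-3/2 + E² + E/2)))*(1/76) = ((-137 + E)/(-3/2 + E² + 3*E/2))*(1/76) = (-137 + E)/(76*(-3/2 + E² + 3*E/2)))
r(-128) + u(10²) = -128 + (-137 + 10²)/(38*(-3 + 2*(10²)² + 3*10²)) = -128 + (-137 + 100)/(38*(-3 + 2*100² + 3*100)) = -128 + (1/38)*(-37)/(-3 + 2*10000 + 300) = -128 + (1/38)*(-37)/(-3 + 20000 + 300) = -128 + (1/38)*(-37)/20297 = -128 + (1/38)*(1/20297)*(-37) = -128 - 37/771286 = -98724645/771286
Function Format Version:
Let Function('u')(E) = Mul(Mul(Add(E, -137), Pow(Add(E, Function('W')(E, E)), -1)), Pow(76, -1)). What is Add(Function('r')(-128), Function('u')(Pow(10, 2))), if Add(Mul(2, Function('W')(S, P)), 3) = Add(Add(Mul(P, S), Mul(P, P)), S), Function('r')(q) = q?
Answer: Rational(-98724645, 771286) ≈ -128.00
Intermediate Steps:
Function('W')(S, P) = Add(Rational(-3, 2), Mul(Rational(1, 2), S), Mul(Rational(1, 2), Pow(P, 2)), Mul(Rational(1, 2), P, S)) (Function('W')(S, P) = Add(Rational(-3, 2), Mul(Rational(1, 2), Add(Add(Mul(P, S), Mul(P, P)), S))) = Add(Rational(-3, 2), Mul(Rational(1, 2), Add(Add(Mul(P, S), Pow(P, 2)), S))) = Add(Rational(-3, 2), Mul(Rational(1, 2), Add(Add(Pow(P, 2), Mul(P, S)), S))) = Add(Rational(-3, 2), Mul(Rational(1, 2), Add(S, Pow(P, 2), Mul(P, S)))) = Add(Rational(-3, 2), Add(Mul(Rational(1, 2), S), Mul(Rational(1, 2), Pow(P, 2)), Mul(Rational(1, 2), P, S))) = Add(Rational(-3, 2), Mul(Rational(1, 2), S), Mul(Rational(1, 2), Pow(P, 2)), Mul(Rational(1, 2), P, S)))
Function('u')(E) = Mul(Rational(1, 76), Pow(Add(Rational(-3, 2), Pow(E, 2), Mul(Rational(3, 2), E)), -1), Add(-137, E)) (Function('u')(E) = Mul(Mul(Add(E, -137), Pow(Add(E, Add(Rational(-3, 2), Mul(Rational(1, 2), E), Mul(Rational(1, 2), Pow(E, 2)), Mul(Rational(1, 2), E, E))), -1)), Pow(76, -1)) = Mul(Mul(Add(-137, E), Pow(Add(E, Add(Rational(-3, 2), Mul(Rational(1, 2), E), Mul(Rational(1, 2), Pow(E, 2)), Mul(Rational(1, 2), Pow(E, 2)))), -1)), Rational(1, 76)) = Mul(Mul(Add(-137, E), Pow(Add(E, Add(Rational(-3, 2), Pow(E, 2), Mul(Rational(1, 2), E))), -1)), Rational(1, 76)) = Mul(Mul(Add(-137, E), Pow(Add(Rational(-3, 2), Pow(E, 2), Mul(Rational(3, 2), E)), -1)), Rational(1, 76)) = Mul(Mul(Pow(Add(Rational(-3, 2), Pow(E, 2), Mul(Rational(3, 2), E)), -1), Add(-137, E)), Rational(1, 76)) = Mul(Rational(1, 76), Pow(Add(Rational(-3, 2), Pow(E, 2), Mul(Rational(3, 2), E)), -1), Add(-137, E)))
Add(Function('r')(-128), Function('u')(Pow(10, 2))) = Add(-128, Mul(Rational(1, 38), Pow(Add(-3, Mul(2, Pow(Pow(10, 2), 2)), Mul(3, Pow(10, 2))), -1), Add(-137, Pow(10, 2)))) = Add(-128, Mul(Rational(1, 38), Pow(Add(-3, Mul(2, Pow(100, 2)), Mul(3, 100)), -1), Add(-137, 100))) = Add(-128, Mul(Rational(1, 38), Pow(Add(-3, Mul(2, 10000), 300), -1), -37)) = Add(-128, Mul(Rational(1, 38), Pow(Add(-3, 20000, 300), -1), -37)) = Add(-128, Mul(Rational(1, 38), Pow(20297, -1), -37)) = Add(-128, Mul(Rational(1, 38), Rational(1, 20297), -37)) = Add(-128, Rational(-37, 771286)) = Rational(-98724645, 771286)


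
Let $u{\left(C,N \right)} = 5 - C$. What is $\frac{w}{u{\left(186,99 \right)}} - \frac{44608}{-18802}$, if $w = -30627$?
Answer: $\frac{17174203}{100093} \approx 171.58$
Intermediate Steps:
$\frac{w}{u{\left(186,99 \right)}} - \frac{44608}{-18802} = - \frac{30627}{5 - 186} - \frac{44608}{-18802} = - \frac{30627}{5 - 186} - - \frac{1312}{553} = - \frac{30627}{-181} + \frac{1312}{553} = \left(-30627\right) \left(- \frac{1}{181}\right) + \frac{1312}{553} = \frac{30627}{181} + \frac{1312}{553} = \frac{17174203}{100093}$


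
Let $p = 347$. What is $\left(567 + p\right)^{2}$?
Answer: $835396$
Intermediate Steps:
$\left(567 + p\right)^{2} = \left(567 + 347\right)^{2} = 914^{2} = 835396$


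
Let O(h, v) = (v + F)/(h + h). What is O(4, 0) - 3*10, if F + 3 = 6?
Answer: -237/8 ≈ -29.625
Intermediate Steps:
F = 3 (F = -3 + 6 = 3)
O(h, v) = (3 + v)/(2*h) (O(h, v) = (v + 3)/(h + h) = (3 + v)/((2*h)) = (3 + v)*(1/(2*h)) = (3 + v)/(2*h))
O(4, 0) - 3*10 = (½)*(3 + 0)/4 - 3*10 = (½)*(¼)*3 - 30 = 3/8 - 30 = -237/8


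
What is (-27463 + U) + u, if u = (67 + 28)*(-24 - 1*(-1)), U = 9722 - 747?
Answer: -20673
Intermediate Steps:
U = 8975
u = -2185 (u = 95*(-24 + 1) = 95*(-23) = -2185)
(-27463 + U) + u = (-27463 + 8975) - 2185 = -18488 - 2185 = -20673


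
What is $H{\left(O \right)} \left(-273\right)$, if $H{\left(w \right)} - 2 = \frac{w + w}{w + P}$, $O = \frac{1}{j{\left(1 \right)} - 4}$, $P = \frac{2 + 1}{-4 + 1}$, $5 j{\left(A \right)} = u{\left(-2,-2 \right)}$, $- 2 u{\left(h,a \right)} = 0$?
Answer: $- \frac{3276}{5} \approx -655.2$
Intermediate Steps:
$u{\left(h,a \right)} = 0$ ($u{\left(h,a \right)} = \left(- \frac{1}{2}\right) 0 = 0$)
$j{\left(A \right)} = 0$ ($j{\left(A \right)} = \frac{1}{5} \cdot 0 = 0$)
$P = -1$ ($P = \frac{3}{-3} = 3 \left(- \frac{1}{3}\right) = -1$)
$O = - \frac{1}{4}$ ($O = \frac{1}{0 - 4} = \frac{1}{-4} = - \frac{1}{4} \approx -0.25$)
$H{\left(w \right)} = 2 + \frac{2 w}{-1 + w}$ ($H{\left(w \right)} = 2 + \frac{w + w}{w - 1} = 2 + \frac{2 w}{-1 + w}$)
$H{\left(O \right)} \left(-273\right) = \frac{2 \left(-1 + 2 \left(- \frac{1}{4}\right)\right)}{-1 - \frac{1}{4}} \left(-273\right) = \frac{2 \left(-1 - \frac{1}{2}\right)}{- \frac{5}{4}} \left(-273\right) = 2 \left(- \frac{4}{5}\right) \left(- \frac{3}{2}\right) \left(-273\right) = \frac{12}{5} \left(-273\right) = - \frac{3276}{5}$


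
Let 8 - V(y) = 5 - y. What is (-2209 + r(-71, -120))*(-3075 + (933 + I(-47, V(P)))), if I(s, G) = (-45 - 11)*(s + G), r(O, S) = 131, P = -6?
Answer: -1367324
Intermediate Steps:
V(y) = 3 + y (V(y) = 8 - (5 - y) = 8 + (-5 + y) = 3 + y)
I(s, G) = -56*G - 56*s (I(s, G) = -56*(G + s) = -56*G - 56*s)
(-2209 + r(-71, -120))*(-3075 + (933 + I(-47, V(P)))) = (-2209 + 131)*(-3075 + (933 + (-56*(3 - 6) - 56*(-47)))) = -2078*(-3075 + (933 + (-56*(-3) + 2632))) = -2078*(-3075 + (933 + (168 + 2632))) = -2078*(-3075 + (933 + 2800)) = -2078*(-3075 + 3733) = -2078*658 = -1367324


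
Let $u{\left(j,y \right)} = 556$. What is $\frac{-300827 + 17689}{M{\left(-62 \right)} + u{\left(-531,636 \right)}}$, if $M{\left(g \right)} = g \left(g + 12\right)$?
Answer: $- \frac{141569}{1828} \approx -77.445$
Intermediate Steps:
$M{\left(g \right)} = g \left(12 + g\right)$
$\frac{-300827 + 17689}{M{\left(-62 \right)} + u{\left(-531,636 \right)}} = \frac{-300827 + 17689}{- 62 \left(12 - 62\right) + 556} = - \frac{283138}{\left(-62\right) \left(-50\right) + 556} = - \frac{283138}{3100 + 556} = - \frac{283138}{3656} = \left(-283138\right) \frac{1}{3656} = - \frac{141569}{1828}$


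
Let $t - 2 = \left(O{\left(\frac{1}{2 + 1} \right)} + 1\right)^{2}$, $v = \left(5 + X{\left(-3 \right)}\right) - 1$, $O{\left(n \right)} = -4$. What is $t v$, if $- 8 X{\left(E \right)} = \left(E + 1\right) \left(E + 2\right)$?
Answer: $\frac{165}{4} \approx 41.25$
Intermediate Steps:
$X{\left(E \right)} = - \frac{\left(1 + E\right) \left(2 + E\right)}{8}$ ($X{\left(E \right)} = - \frac{\left(E + 1\right) \left(E + 2\right)}{8} = - \frac{\left(1 + E\right) \left(2 + E\right)}{8}$)
$v = \frac{15}{4}$ ($v = \left(5 - \left(- \frac{7}{8} + \frac{9}{8}\right)\right) - 1 = \left(5 - \frac{1}{4}\right) - 1 = \frac{19}{4} - 1 = \frac{15}{4} \approx 3.75$)
$t = 11$ ($t = 2 + \left(-4 + 1\right)^{2} = 2 + \left(-3\right)^{2} = 2 + 9 = 11$)
$t v = 11 \cdot \frac{15}{4} = \frac{165}{4}$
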